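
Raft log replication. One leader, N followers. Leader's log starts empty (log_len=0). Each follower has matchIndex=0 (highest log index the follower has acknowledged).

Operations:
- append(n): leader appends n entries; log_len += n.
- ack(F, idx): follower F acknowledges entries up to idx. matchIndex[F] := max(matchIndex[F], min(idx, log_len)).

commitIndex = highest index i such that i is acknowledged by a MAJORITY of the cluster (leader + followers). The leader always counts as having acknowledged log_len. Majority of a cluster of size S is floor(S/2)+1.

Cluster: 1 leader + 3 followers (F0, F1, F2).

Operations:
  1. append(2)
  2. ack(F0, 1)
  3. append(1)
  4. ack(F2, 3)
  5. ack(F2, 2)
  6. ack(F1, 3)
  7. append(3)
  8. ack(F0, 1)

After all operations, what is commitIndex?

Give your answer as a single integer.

Op 1: append 2 -> log_len=2
Op 2: F0 acks idx 1 -> match: F0=1 F1=0 F2=0; commitIndex=0
Op 3: append 1 -> log_len=3
Op 4: F2 acks idx 3 -> match: F0=1 F1=0 F2=3; commitIndex=1
Op 5: F2 acks idx 2 -> match: F0=1 F1=0 F2=3; commitIndex=1
Op 6: F1 acks idx 3 -> match: F0=1 F1=3 F2=3; commitIndex=3
Op 7: append 3 -> log_len=6
Op 8: F0 acks idx 1 -> match: F0=1 F1=3 F2=3; commitIndex=3

Answer: 3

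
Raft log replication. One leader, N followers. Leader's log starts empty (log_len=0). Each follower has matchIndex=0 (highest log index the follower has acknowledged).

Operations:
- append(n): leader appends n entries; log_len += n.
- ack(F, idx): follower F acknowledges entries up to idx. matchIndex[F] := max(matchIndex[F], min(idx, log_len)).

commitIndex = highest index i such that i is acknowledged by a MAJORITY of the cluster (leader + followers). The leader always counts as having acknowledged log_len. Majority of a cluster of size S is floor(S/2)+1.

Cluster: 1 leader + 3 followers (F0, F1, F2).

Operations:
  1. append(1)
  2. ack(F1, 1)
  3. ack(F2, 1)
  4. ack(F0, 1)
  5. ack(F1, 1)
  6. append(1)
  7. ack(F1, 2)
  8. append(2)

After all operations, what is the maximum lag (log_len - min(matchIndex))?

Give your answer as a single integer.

Answer: 3

Derivation:
Op 1: append 1 -> log_len=1
Op 2: F1 acks idx 1 -> match: F0=0 F1=1 F2=0; commitIndex=0
Op 3: F2 acks idx 1 -> match: F0=0 F1=1 F2=1; commitIndex=1
Op 4: F0 acks idx 1 -> match: F0=1 F1=1 F2=1; commitIndex=1
Op 5: F1 acks idx 1 -> match: F0=1 F1=1 F2=1; commitIndex=1
Op 6: append 1 -> log_len=2
Op 7: F1 acks idx 2 -> match: F0=1 F1=2 F2=1; commitIndex=1
Op 8: append 2 -> log_len=4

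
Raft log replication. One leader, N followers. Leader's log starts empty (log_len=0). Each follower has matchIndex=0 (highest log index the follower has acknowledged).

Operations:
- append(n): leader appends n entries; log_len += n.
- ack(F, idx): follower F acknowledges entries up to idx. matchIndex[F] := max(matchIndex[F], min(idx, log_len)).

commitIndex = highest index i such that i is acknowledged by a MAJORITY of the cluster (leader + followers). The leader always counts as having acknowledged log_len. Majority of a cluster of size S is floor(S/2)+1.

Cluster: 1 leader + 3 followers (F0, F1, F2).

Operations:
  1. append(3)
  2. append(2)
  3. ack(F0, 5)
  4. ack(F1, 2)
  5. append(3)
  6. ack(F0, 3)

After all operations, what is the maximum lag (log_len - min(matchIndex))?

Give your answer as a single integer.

Answer: 8

Derivation:
Op 1: append 3 -> log_len=3
Op 2: append 2 -> log_len=5
Op 3: F0 acks idx 5 -> match: F0=5 F1=0 F2=0; commitIndex=0
Op 4: F1 acks idx 2 -> match: F0=5 F1=2 F2=0; commitIndex=2
Op 5: append 3 -> log_len=8
Op 6: F0 acks idx 3 -> match: F0=5 F1=2 F2=0; commitIndex=2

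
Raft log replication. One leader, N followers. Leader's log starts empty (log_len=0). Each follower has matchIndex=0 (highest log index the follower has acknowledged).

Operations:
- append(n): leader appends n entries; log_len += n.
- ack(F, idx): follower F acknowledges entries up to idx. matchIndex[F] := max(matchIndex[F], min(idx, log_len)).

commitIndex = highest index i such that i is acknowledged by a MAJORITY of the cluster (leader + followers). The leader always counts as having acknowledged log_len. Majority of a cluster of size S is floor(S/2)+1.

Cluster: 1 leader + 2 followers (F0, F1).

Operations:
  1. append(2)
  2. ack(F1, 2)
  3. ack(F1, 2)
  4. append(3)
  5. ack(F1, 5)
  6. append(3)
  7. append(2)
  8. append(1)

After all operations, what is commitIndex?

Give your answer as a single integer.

Answer: 5

Derivation:
Op 1: append 2 -> log_len=2
Op 2: F1 acks idx 2 -> match: F0=0 F1=2; commitIndex=2
Op 3: F1 acks idx 2 -> match: F0=0 F1=2; commitIndex=2
Op 4: append 3 -> log_len=5
Op 5: F1 acks idx 5 -> match: F0=0 F1=5; commitIndex=5
Op 6: append 3 -> log_len=8
Op 7: append 2 -> log_len=10
Op 8: append 1 -> log_len=11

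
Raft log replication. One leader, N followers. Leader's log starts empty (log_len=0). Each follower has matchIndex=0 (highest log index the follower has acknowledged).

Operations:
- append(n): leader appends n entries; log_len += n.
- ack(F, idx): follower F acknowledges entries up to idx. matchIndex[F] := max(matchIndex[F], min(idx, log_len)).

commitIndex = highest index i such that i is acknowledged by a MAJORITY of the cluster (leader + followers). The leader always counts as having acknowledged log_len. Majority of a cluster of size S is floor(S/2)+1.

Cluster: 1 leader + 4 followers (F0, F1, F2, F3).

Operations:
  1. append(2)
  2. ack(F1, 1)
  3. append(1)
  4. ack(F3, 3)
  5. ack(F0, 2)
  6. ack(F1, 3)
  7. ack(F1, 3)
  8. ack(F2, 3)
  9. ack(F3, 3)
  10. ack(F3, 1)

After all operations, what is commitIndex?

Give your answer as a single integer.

Answer: 3

Derivation:
Op 1: append 2 -> log_len=2
Op 2: F1 acks idx 1 -> match: F0=0 F1=1 F2=0 F3=0; commitIndex=0
Op 3: append 1 -> log_len=3
Op 4: F3 acks idx 3 -> match: F0=0 F1=1 F2=0 F3=3; commitIndex=1
Op 5: F0 acks idx 2 -> match: F0=2 F1=1 F2=0 F3=3; commitIndex=2
Op 6: F1 acks idx 3 -> match: F0=2 F1=3 F2=0 F3=3; commitIndex=3
Op 7: F1 acks idx 3 -> match: F0=2 F1=3 F2=0 F3=3; commitIndex=3
Op 8: F2 acks idx 3 -> match: F0=2 F1=3 F2=3 F3=3; commitIndex=3
Op 9: F3 acks idx 3 -> match: F0=2 F1=3 F2=3 F3=3; commitIndex=3
Op 10: F3 acks idx 1 -> match: F0=2 F1=3 F2=3 F3=3; commitIndex=3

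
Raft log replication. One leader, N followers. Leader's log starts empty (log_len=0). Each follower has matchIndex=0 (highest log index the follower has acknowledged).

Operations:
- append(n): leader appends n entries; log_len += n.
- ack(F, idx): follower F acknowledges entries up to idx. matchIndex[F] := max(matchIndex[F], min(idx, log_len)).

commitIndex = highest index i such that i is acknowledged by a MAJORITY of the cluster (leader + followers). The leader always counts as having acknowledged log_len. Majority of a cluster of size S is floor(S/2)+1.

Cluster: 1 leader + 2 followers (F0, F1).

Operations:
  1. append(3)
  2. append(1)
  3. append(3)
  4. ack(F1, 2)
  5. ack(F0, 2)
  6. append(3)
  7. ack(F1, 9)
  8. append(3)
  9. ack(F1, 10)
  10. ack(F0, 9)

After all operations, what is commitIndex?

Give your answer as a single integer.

Op 1: append 3 -> log_len=3
Op 2: append 1 -> log_len=4
Op 3: append 3 -> log_len=7
Op 4: F1 acks idx 2 -> match: F0=0 F1=2; commitIndex=2
Op 5: F0 acks idx 2 -> match: F0=2 F1=2; commitIndex=2
Op 6: append 3 -> log_len=10
Op 7: F1 acks idx 9 -> match: F0=2 F1=9; commitIndex=9
Op 8: append 3 -> log_len=13
Op 9: F1 acks idx 10 -> match: F0=2 F1=10; commitIndex=10
Op 10: F0 acks idx 9 -> match: F0=9 F1=10; commitIndex=10

Answer: 10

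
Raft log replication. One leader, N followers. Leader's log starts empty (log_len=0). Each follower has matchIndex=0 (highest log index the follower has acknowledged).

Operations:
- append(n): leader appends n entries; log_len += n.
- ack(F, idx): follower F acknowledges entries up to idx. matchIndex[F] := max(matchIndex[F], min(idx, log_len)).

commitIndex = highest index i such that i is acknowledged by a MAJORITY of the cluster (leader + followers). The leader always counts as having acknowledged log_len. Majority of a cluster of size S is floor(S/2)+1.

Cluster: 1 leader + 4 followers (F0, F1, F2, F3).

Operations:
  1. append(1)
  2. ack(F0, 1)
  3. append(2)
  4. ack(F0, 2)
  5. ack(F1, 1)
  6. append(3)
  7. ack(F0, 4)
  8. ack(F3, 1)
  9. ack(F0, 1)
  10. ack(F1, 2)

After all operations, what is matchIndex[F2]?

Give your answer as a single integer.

Answer: 0

Derivation:
Op 1: append 1 -> log_len=1
Op 2: F0 acks idx 1 -> match: F0=1 F1=0 F2=0 F3=0; commitIndex=0
Op 3: append 2 -> log_len=3
Op 4: F0 acks idx 2 -> match: F0=2 F1=0 F2=0 F3=0; commitIndex=0
Op 5: F1 acks idx 1 -> match: F0=2 F1=1 F2=0 F3=0; commitIndex=1
Op 6: append 3 -> log_len=6
Op 7: F0 acks idx 4 -> match: F0=4 F1=1 F2=0 F3=0; commitIndex=1
Op 8: F3 acks idx 1 -> match: F0=4 F1=1 F2=0 F3=1; commitIndex=1
Op 9: F0 acks idx 1 -> match: F0=4 F1=1 F2=0 F3=1; commitIndex=1
Op 10: F1 acks idx 2 -> match: F0=4 F1=2 F2=0 F3=1; commitIndex=2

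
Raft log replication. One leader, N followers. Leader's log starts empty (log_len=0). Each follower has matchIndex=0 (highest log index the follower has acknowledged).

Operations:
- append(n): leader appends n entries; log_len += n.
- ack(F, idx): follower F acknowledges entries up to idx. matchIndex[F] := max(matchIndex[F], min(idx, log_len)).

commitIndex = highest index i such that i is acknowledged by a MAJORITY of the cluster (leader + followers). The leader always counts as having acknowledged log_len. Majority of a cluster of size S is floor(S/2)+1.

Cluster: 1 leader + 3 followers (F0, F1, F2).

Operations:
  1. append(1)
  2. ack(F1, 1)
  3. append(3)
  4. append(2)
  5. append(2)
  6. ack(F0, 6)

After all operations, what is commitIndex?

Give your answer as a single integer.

Op 1: append 1 -> log_len=1
Op 2: F1 acks idx 1 -> match: F0=0 F1=1 F2=0; commitIndex=0
Op 3: append 3 -> log_len=4
Op 4: append 2 -> log_len=6
Op 5: append 2 -> log_len=8
Op 6: F0 acks idx 6 -> match: F0=6 F1=1 F2=0; commitIndex=1

Answer: 1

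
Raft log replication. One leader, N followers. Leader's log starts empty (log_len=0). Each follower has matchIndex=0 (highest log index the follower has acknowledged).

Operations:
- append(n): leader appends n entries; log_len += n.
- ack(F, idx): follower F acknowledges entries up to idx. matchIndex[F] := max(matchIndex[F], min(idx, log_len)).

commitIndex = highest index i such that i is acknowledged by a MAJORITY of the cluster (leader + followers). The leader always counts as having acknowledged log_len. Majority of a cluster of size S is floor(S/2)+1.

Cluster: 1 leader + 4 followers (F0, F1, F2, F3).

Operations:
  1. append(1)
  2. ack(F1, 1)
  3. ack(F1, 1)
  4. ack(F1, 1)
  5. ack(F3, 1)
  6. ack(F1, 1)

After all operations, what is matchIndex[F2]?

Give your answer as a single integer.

Op 1: append 1 -> log_len=1
Op 2: F1 acks idx 1 -> match: F0=0 F1=1 F2=0 F3=0; commitIndex=0
Op 3: F1 acks idx 1 -> match: F0=0 F1=1 F2=0 F3=0; commitIndex=0
Op 4: F1 acks idx 1 -> match: F0=0 F1=1 F2=0 F3=0; commitIndex=0
Op 5: F3 acks idx 1 -> match: F0=0 F1=1 F2=0 F3=1; commitIndex=1
Op 6: F1 acks idx 1 -> match: F0=0 F1=1 F2=0 F3=1; commitIndex=1

Answer: 0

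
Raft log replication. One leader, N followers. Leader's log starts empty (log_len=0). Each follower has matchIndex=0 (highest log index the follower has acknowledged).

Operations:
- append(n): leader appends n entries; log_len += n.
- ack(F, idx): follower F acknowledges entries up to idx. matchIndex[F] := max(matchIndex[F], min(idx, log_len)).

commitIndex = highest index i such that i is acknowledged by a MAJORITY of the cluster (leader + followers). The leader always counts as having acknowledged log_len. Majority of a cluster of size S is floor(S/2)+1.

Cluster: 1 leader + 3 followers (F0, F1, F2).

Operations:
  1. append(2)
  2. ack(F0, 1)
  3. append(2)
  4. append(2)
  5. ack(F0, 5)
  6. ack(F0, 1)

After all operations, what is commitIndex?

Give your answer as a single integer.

Op 1: append 2 -> log_len=2
Op 2: F0 acks idx 1 -> match: F0=1 F1=0 F2=0; commitIndex=0
Op 3: append 2 -> log_len=4
Op 4: append 2 -> log_len=6
Op 5: F0 acks idx 5 -> match: F0=5 F1=0 F2=0; commitIndex=0
Op 6: F0 acks idx 1 -> match: F0=5 F1=0 F2=0; commitIndex=0

Answer: 0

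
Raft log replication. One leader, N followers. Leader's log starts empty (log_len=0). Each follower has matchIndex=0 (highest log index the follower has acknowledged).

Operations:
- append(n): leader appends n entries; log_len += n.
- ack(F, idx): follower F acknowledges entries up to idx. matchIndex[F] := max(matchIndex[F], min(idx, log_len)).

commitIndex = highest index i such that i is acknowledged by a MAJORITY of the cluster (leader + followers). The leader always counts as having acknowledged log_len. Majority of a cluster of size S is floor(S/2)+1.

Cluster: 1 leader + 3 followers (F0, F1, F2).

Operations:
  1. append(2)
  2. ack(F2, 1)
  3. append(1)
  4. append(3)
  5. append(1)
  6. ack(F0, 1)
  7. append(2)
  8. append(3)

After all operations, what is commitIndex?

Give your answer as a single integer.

Answer: 1

Derivation:
Op 1: append 2 -> log_len=2
Op 2: F2 acks idx 1 -> match: F0=0 F1=0 F2=1; commitIndex=0
Op 3: append 1 -> log_len=3
Op 4: append 3 -> log_len=6
Op 5: append 1 -> log_len=7
Op 6: F0 acks idx 1 -> match: F0=1 F1=0 F2=1; commitIndex=1
Op 7: append 2 -> log_len=9
Op 8: append 3 -> log_len=12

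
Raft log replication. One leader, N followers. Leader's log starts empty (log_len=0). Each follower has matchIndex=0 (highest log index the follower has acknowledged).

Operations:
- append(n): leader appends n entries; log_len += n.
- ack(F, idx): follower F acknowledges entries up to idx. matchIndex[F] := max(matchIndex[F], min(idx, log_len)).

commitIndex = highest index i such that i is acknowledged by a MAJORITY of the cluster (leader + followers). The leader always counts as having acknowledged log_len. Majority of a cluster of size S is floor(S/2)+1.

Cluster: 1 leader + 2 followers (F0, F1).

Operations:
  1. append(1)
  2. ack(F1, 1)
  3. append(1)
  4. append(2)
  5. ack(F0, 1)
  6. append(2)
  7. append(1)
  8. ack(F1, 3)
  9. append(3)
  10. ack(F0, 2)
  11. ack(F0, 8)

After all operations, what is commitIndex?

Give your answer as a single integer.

Answer: 8

Derivation:
Op 1: append 1 -> log_len=1
Op 2: F1 acks idx 1 -> match: F0=0 F1=1; commitIndex=1
Op 3: append 1 -> log_len=2
Op 4: append 2 -> log_len=4
Op 5: F0 acks idx 1 -> match: F0=1 F1=1; commitIndex=1
Op 6: append 2 -> log_len=6
Op 7: append 1 -> log_len=7
Op 8: F1 acks idx 3 -> match: F0=1 F1=3; commitIndex=3
Op 9: append 3 -> log_len=10
Op 10: F0 acks idx 2 -> match: F0=2 F1=3; commitIndex=3
Op 11: F0 acks idx 8 -> match: F0=8 F1=3; commitIndex=8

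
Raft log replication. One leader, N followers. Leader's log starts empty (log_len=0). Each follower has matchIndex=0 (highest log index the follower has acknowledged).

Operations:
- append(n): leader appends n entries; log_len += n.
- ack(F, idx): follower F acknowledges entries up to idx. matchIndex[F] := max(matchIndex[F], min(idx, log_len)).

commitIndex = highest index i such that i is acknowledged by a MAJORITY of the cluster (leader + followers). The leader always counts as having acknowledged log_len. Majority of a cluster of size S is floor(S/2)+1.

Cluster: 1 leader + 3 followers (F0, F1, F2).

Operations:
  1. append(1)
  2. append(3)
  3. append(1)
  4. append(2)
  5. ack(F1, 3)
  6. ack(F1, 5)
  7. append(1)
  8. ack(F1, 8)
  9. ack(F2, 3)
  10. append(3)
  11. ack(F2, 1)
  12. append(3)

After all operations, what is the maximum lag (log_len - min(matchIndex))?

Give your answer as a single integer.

Op 1: append 1 -> log_len=1
Op 2: append 3 -> log_len=4
Op 3: append 1 -> log_len=5
Op 4: append 2 -> log_len=7
Op 5: F1 acks idx 3 -> match: F0=0 F1=3 F2=0; commitIndex=0
Op 6: F1 acks idx 5 -> match: F0=0 F1=5 F2=0; commitIndex=0
Op 7: append 1 -> log_len=8
Op 8: F1 acks idx 8 -> match: F0=0 F1=8 F2=0; commitIndex=0
Op 9: F2 acks idx 3 -> match: F0=0 F1=8 F2=3; commitIndex=3
Op 10: append 3 -> log_len=11
Op 11: F2 acks idx 1 -> match: F0=0 F1=8 F2=3; commitIndex=3
Op 12: append 3 -> log_len=14

Answer: 14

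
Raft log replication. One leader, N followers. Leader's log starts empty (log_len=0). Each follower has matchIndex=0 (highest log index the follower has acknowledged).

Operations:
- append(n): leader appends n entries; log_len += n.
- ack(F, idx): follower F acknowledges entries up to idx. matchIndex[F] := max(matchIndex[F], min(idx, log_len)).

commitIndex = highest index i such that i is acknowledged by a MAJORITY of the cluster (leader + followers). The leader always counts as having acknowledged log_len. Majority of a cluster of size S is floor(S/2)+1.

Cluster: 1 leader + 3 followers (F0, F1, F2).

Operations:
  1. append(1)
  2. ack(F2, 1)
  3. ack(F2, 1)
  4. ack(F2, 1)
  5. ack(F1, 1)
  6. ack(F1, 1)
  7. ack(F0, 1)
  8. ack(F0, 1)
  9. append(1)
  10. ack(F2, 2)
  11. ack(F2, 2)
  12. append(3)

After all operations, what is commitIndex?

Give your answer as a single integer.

Answer: 1

Derivation:
Op 1: append 1 -> log_len=1
Op 2: F2 acks idx 1 -> match: F0=0 F1=0 F2=1; commitIndex=0
Op 3: F2 acks idx 1 -> match: F0=0 F1=0 F2=1; commitIndex=0
Op 4: F2 acks idx 1 -> match: F0=0 F1=0 F2=1; commitIndex=0
Op 5: F1 acks idx 1 -> match: F0=0 F1=1 F2=1; commitIndex=1
Op 6: F1 acks idx 1 -> match: F0=0 F1=1 F2=1; commitIndex=1
Op 7: F0 acks idx 1 -> match: F0=1 F1=1 F2=1; commitIndex=1
Op 8: F0 acks idx 1 -> match: F0=1 F1=1 F2=1; commitIndex=1
Op 9: append 1 -> log_len=2
Op 10: F2 acks idx 2 -> match: F0=1 F1=1 F2=2; commitIndex=1
Op 11: F2 acks idx 2 -> match: F0=1 F1=1 F2=2; commitIndex=1
Op 12: append 3 -> log_len=5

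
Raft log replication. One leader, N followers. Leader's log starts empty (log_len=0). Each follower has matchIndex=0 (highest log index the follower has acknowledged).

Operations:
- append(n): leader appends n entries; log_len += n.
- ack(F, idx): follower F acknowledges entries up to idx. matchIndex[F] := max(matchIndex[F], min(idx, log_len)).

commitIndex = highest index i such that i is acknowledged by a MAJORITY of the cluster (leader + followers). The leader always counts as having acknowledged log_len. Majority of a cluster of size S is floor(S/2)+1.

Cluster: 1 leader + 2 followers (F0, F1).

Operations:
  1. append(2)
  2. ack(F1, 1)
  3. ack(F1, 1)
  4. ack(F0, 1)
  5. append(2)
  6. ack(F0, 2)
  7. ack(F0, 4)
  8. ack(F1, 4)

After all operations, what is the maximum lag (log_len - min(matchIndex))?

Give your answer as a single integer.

Answer: 0

Derivation:
Op 1: append 2 -> log_len=2
Op 2: F1 acks idx 1 -> match: F0=0 F1=1; commitIndex=1
Op 3: F1 acks idx 1 -> match: F0=0 F1=1; commitIndex=1
Op 4: F0 acks idx 1 -> match: F0=1 F1=1; commitIndex=1
Op 5: append 2 -> log_len=4
Op 6: F0 acks idx 2 -> match: F0=2 F1=1; commitIndex=2
Op 7: F0 acks idx 4 -> match: F0=4 F1=1; commitIndex=4
Op 8: F1 acks idx 4 -> match: F0=4 F1=4; commitIndex=4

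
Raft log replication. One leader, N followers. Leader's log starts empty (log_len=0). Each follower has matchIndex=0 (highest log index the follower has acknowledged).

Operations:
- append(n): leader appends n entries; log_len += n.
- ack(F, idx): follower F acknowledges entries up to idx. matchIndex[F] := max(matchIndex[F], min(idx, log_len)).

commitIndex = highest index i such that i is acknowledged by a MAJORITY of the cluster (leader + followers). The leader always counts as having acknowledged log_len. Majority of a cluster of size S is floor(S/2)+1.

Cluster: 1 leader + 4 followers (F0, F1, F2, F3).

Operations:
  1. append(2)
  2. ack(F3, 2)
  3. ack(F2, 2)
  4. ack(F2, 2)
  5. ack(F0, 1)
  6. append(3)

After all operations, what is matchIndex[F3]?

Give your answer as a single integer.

Answer: 2

Derivation:
Op 1: append 2 -> log_len=2
Op 2: F3 acks idx 2 -> match: F0=0 F1=0 F2=0 F3=2; commitIndex=0
Op 3: F2 acks idx 2 -> match: F0=0 F1=0 F2=2 F3=2; commitIndex=2
Op 4: F2 acks idx 2 -> match: F0=0 F1=0 F2=2 F3=2; commitIndex=2
Op 5: F0 acks idx 1 -> match: F0=1 F1=0 F2=2 F3=2; commitIndex=2
Op 6: append 3 -> log_len=5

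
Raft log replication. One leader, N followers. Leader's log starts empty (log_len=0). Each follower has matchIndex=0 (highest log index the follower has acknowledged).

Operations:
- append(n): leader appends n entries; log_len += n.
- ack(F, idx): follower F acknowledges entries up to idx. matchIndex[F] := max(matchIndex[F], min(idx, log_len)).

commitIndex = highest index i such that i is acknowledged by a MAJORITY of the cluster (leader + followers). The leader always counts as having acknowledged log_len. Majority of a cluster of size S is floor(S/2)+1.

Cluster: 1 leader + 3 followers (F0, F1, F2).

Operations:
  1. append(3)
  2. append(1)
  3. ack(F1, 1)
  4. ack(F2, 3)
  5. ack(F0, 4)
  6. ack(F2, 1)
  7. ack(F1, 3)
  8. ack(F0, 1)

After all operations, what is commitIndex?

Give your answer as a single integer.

Answer: 3

Derivation:
Op 1: append 3 -> log_len=3
Op 2: append 1 -> log_len=4
Op 3: F1 acks idx 1 -> match: F0=0 F1=1 F2=0; commitIndex=0
Op 4: F2 acks idx 3 -> match: F0=0 F1=1 F2=3; commitIndex=1
Op 5: F0 acks idx 4 -> match: F0=4 F1=1 F2=3; commitIndex=3
Op 6: F2 acks idx 1 -> match: F0=4 F1=1 F2=3; commitIndex=3
Op 7: F1 acks idx 3 -> match: F0=4 F1=3 F2=3; commitIndex=3
Op 8: F0 acks idx 1 -> match: F0=4 F1=3 F2=3; commitIndex=3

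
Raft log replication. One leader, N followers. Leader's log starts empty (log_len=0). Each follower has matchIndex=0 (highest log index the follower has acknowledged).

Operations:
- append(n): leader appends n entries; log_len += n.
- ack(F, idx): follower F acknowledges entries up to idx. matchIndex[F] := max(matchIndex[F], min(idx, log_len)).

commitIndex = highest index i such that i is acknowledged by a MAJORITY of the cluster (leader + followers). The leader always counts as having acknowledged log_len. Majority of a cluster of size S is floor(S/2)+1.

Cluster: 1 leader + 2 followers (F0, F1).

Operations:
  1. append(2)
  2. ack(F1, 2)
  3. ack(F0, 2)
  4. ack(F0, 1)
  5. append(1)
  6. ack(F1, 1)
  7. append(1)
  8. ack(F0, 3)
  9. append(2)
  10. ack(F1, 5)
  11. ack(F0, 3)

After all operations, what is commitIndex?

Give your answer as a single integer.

Answer: 5

Derivation:
Op 1: append 2 -> log_len=2
Op 2: F1 acks idx 2 -> match: F0=0 F1=2; commitIndex=2
Op 3: F0 acks idx 2 -> match: F0=2 F1=2; commitIndex=2
Op 4: F0 acks idx 1 -> match: F0=2 F1=2; commitIndex=2
Op 5: append 1 -> log_len=3
Op 6: F1 acks idx 1 -> match: F0=2 F1=2; commitIndex=2
Op 7: append 1 -> log_len=4
Op 8: F0 acks idx 3 -> match: F0=3 F1=2; commitIndex=3
Op 9: append 2 -> log_len=6
Op 10: F1 acks idx 5 -> match: F0=3 F1=5; commitIndex=5
Op 11: F0 acks idx 3 -> match: F0=3 F1=5; commitIndex=5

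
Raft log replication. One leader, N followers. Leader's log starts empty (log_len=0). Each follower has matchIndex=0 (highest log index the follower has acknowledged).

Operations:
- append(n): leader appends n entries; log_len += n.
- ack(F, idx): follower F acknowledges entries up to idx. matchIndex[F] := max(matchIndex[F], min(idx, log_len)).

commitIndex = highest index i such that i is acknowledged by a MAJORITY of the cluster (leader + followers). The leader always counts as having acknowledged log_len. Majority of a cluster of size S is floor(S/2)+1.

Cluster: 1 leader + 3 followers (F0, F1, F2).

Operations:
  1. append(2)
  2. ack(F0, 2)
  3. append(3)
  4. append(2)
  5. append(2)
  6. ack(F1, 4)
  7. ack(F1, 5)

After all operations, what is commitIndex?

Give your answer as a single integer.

Op 1: append 2 -> log_len=2
Op 2: F0 acks idx 2 -> match: F0=2 F1=0 F2=0; commitIndex=0
Op 3: append 3 -> log_len=5
Op 4: append 2 -> log_len=7
Op 5: append 2 -> log_len=9
Op 6: F1 acks idx 4 -> match: F0=2 F1=4 F2=0; commitIndex=2
Op 7: F1 acks idx 5 -> match: F0=2 F1=5 F2=0; commitIndex=2

Answer: 2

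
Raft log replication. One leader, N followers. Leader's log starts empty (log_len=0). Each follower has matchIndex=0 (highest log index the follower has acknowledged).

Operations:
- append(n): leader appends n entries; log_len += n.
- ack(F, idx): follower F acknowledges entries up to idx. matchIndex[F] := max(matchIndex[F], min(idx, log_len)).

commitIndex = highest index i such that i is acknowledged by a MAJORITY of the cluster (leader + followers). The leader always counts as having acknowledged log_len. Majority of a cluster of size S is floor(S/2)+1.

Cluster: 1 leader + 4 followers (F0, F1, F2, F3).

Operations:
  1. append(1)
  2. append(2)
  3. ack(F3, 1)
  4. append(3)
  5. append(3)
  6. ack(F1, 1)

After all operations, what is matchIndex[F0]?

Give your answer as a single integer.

Op 1: append 1 -> log_len=1
Op 2: append 2 -> log_len=3
Op 3: F3 acks idx 1 -> match: F0=0 F1=0 F2=0 F3=1; commitIndex=0
Op 4: append 3 -> log_len=6
Op 5: append 3 -> log_len=9
Op 6: F1 acks idx 1 -> match: F0=0 F1=1 F2=0 F3=1; commitIndex=1

Answer: 0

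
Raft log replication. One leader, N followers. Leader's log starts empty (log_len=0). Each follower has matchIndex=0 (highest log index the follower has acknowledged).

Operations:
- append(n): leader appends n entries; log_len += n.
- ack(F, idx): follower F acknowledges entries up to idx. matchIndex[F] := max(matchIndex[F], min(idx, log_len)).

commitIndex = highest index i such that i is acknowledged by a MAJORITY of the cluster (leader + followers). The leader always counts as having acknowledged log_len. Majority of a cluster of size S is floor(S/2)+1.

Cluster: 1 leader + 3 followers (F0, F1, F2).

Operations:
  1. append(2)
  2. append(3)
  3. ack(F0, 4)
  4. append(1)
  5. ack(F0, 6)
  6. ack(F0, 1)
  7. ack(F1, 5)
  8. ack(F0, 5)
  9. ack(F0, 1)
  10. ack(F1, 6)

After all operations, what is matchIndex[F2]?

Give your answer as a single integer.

Op 1: append 2 -> log_len=2
Op 2: append 3 -> log_len=5
Op 3: F0 acks idx 4 -> match: F0=4 F1=0 F2=0; commitIndex=0
Op 4: append 1 -> log_len=6
Op 5: F0 acks idx 6 -> match: F0=6 F1=0 F2=0; commitIndex=0
Op 6: F0 acks idx 1 -> match: F0=6 F1=0 F2=0; commitIndex=0
Op 7: F1 acks idx 5 -> match: F0=6 F1=5 F2=0; commitIndex=5
Op 8: F0 acks idx 5 -> match: F0=6 F1=5 F2=0; commitIndex=5
Op 9: F0 acks idx 1 -> match: F0=6 F1=5 F2=0; commitIndex=5
Op 10: F1 acks idx 6 -> match: F0=6 F1=6 F2=0; commitIndex=6

Answer: 0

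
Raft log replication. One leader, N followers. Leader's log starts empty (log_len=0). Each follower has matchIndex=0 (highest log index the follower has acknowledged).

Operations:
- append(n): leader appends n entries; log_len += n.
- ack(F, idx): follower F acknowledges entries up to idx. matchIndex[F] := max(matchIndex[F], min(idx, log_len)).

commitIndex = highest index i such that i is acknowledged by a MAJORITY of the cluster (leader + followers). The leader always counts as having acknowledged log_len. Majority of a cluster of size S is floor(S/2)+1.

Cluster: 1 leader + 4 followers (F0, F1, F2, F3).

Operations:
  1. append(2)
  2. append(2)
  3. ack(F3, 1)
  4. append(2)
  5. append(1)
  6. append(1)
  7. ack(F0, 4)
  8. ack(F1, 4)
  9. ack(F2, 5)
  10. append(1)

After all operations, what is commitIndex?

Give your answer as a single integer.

Op 1: append 2 -> log_len=2
Op 2: append 2 -> log_len=4
Op 3: F3 acks idx 1 -> match: F0=0 F1=0 F2=0 F3=1; commitIndex=0
Op 4: append 2 -> log_len=6
Op 5: append 1 -> log_len=7
Op 6: append 1 -> log_len=8
Op 7: F0 acks idx 4 -> match: F0=4 F1=0 F2=0 F3=1; commitIndex=1
Op 8: F1 acks idx 4 -> match: F0=4 F1=4 F2=0 F3=1; commitIndex=4
Op 9: F2 acks idx 5 -> match: F0=4 F1=4 F2=5 F3=1; commitIndex=4
Op 10: append 1 -> log_len=9

Answer: 4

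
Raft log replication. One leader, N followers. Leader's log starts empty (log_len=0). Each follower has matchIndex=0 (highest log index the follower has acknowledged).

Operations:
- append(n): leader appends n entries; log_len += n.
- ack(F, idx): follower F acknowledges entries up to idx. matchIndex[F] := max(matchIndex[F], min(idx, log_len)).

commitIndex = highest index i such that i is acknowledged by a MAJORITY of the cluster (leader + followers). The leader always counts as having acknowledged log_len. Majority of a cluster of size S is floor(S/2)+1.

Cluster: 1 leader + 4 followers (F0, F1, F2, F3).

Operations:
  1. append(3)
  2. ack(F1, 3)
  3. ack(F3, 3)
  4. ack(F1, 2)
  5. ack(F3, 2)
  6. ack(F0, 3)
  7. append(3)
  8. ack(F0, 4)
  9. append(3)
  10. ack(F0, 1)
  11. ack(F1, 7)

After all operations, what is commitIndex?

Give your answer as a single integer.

Op 1: append 3 -> log_len=3
Op 2: F1 acks idx 3 -> match: F0=0 F1=3 F2=0 F3=0; commitIndex=0
Op 3: F3 acks idx 3 -> match: F0=0 F1=3 F2=0 F3=3; commitIndex=3
Op 4: F1 acks idx 2 -> match: F0=0 F1=3 F2=0 F3=3; commitIndex=3
Op 5: F3 acks idx 2 -> match: F0=0 F1=3 F2=0 F3=3; commitIndex=3
Op 6: F0 acks idx 3 -> match: F0=3 F1=3 F2=0 F3=3; commitIndex=3
Op 7: append 3 -> log_len=6
Op 8: F0 acks idx 4 -> match: F0=4 F1=3 F2=0 F3=3; commitIndex=3
Op 9: append 3 -> log_len=9
Op 10: F0 acks idx 1 -> match: F0=4 F1=3 F2=0 F3=3; commitIndex=3
Op 11: F1 acks idx 7 -> match: F0=4 F1=7 F2=0 F3=3; commitIndex=4

Answer: 4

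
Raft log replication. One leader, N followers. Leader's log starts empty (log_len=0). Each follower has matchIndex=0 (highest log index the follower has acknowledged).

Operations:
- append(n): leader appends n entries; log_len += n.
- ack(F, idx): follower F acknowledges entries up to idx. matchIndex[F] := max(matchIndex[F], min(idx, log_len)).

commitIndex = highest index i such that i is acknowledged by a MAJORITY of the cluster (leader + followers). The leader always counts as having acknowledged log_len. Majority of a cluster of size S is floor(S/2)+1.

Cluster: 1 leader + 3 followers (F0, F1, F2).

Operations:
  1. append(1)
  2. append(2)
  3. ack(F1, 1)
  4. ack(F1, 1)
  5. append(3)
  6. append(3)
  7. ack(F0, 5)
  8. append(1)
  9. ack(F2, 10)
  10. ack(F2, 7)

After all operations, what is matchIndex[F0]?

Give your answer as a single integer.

Op 1: append 1 -> log_len=1
Op 2: append 2 -> log_len=3
Op 3: F1 acks idx 1 -> match: F0=0 F1=1 F2=0; commitIndex=0
Op 4: F1 acks idx 1 -> match: F0=0 F1=1 F2=0; commitIndex=0
Op 5: append 3 -> log_len=6
Op 6: append 3 -> log_len=9
Op 7: F0 acks idx 5 -> match: F0=5 F1=1 F2=0; commitIndex=1
Op 8: append 1 -> log_len=10
Op 9: F2 acks idx 10 -> match: F0=5 F1=1 F2=10; commitIndex=5
Op 10: F2 acks idx 7 -> match: F0=5 F1=1 F2=10; commitIndex=5

Answer: 5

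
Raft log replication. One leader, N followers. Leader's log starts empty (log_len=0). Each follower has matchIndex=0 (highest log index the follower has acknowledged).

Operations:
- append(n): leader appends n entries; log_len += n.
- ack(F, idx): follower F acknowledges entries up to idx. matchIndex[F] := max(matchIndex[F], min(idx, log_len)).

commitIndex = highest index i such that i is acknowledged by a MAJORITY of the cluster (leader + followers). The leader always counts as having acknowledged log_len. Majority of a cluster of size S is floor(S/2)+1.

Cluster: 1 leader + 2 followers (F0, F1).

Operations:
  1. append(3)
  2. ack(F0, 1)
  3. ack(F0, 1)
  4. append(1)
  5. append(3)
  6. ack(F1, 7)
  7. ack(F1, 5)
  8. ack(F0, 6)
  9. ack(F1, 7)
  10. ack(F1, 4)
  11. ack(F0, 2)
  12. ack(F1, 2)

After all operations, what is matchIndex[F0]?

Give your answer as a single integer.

Op 1: append 3 -> log_len=3
Op 2: F0 acks idx 1 -> match: F0=1 F1=0; commitIndex=1
Op 3: F0 acks idx 1 -> match: F0=1 F1=0; commitIndex=1
Op 4: append 1 -> log_len=4
Op 5: append 3 -> log_len=7
Op 6: F1 acks idx 7 -> match: F0=1 F1=7; commitIndex=7
Op 7: F1 acks idx 5 -> match: F0=1 F1=7; commitIndex=7
Op 8: F0 acks idx 6 -> match: F0=6 F1=7; commitIndex=7
Op 9: F1 acks idx 7 -> match: F0=6 F1=7; commitIndex=7
Op 10: F1 acks idx 4 -> match: F0=6 F1=7; commitIndex=7
Op 11: F0 acks idx 2 -> match: F0=6 F1=7; commitIndex=7
Op 12: F1 acks idx 2 -> match: F0=6 F1=7; commitIndex=7

Answer: 6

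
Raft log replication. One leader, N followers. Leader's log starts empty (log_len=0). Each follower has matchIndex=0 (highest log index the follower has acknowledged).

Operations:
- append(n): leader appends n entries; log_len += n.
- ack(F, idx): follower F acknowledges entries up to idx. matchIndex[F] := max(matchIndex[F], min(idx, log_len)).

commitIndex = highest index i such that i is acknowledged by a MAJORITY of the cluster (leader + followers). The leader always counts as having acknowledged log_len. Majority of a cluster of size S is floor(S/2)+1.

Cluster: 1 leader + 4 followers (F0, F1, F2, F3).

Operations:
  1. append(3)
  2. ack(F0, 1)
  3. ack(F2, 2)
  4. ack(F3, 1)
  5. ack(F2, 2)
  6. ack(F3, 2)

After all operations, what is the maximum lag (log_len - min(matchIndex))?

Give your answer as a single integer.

Answer: 3

Derivation:
Op 1: append 3 -> log_len=3
Op 2: F0 acks idx 1 -> match: F0=1 F1=0 F2=0 F3=0; commitIndex=0
Op 3: F2 acks idx 2 -> match: F0=1 F1=0 F2=2 F3=0; commitIndex=1
Op 4: F3 acks idx 1 -> match: F0=1 F1=0 F2=2 F3=1; commitIndex=1
Op 5: F2 acks idx 2 -> match: F0=1 F1=0 F2=2 F3=1; commitIndex=1
Op 6: F3 acks idx 2 -> match: F0=1 F1=0 F2=2 F3=2; commitIndex=2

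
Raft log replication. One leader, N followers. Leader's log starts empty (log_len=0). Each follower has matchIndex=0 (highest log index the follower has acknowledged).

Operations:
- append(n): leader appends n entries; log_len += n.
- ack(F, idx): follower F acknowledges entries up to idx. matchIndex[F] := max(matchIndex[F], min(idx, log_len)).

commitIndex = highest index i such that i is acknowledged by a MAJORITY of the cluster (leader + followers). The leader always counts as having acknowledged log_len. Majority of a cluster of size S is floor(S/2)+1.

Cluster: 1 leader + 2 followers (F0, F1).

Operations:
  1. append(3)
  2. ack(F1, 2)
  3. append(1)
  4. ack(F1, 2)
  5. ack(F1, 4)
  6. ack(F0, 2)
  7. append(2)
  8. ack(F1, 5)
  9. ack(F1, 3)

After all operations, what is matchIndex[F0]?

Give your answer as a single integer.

Op 1: append 3 -> log_len=3
Op 2: F1 acks idx 2 -> match: F0=0 F1=2; commitIndex=2
Op 3: append 1 -> log_len=4
Op 4: F1 acks idx 2 -> match: F0=0 F1=2; commitIndex=2
Op 5: F1 acks idx 4 -> match: F0=0 F1=4; commitIndex=4
Op 6: F0 acks idx 2 -> match: F0=2 F1=4; commitIndex=4
Op 7: append 2 -> log_len=6
Op 8: F1 acks idx 5 -> match: F0=2 F1=5; commitIndex=5
Op 9: F1 acks idx 3 -> match: F0=2 F1=5; commitIndex=5

Answer: 2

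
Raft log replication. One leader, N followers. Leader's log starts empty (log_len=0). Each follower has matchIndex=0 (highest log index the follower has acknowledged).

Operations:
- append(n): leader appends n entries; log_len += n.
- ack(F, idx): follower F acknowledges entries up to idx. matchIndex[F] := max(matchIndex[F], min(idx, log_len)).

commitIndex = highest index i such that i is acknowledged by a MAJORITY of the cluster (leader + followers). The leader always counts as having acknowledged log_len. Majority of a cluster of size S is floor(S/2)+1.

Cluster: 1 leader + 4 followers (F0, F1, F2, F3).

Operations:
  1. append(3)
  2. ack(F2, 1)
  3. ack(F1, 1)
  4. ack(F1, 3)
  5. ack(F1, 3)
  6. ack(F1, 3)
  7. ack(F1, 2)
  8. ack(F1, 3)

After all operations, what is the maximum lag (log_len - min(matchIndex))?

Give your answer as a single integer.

Op 1: append 3 -> log_len=3
Op 2: F2 acks idx 1 -> match: F0=0 F1=0 F2=1 F3=0; commitIndex=0
Op 3: F1 acks idx 1 -> match: F0=0 F1=1 F2=1 F3=0; commitIndex=1
Op 4: F1 acks idx 3 -> match: F0=0 F1=3 F2=1 F3=0; commitIndex=1
Op 5: F1 acks idx 3 -> match: F0=0 F1=3 F2=1 F3=0; commitIndex=1
Op 6: F1 acks idx 3 -> match: F0=0 F1=3 F2=1 F3=0; commitIndex=1
Op 7: F1 acks idx 2 -> match: F0=0 F1=3 F2=1 F3=0; commitIndex=1
Op 8: F1 acks idx 3 -> match: F0=0 F1=3 F2=1 F3=0; commitIndex=1

Answer: 3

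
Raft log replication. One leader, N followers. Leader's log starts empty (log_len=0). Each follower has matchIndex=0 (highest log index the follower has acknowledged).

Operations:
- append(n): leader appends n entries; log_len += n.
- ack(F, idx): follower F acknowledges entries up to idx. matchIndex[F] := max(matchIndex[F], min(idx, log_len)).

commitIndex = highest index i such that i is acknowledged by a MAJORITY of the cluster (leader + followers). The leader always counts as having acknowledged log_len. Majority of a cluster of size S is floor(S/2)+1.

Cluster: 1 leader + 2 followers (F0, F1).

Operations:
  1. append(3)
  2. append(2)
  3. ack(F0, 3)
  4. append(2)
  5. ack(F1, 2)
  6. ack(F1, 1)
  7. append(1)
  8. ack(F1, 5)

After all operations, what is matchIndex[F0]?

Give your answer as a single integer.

Answer: 3

Derivation:
Op 1: append 3 -> log_len=3
Op 2: append 2 -> log_len=5
Op 3: F0 acks idx 3 -> match: F0=3 F1=0; commitIndex=3
Op 4: append 2 -> log_len=7
Op 5: F1 acks idx 2 -> match: F0=3 F1=2; commitIndex=3
Op 6: F1 acks idx 1 -> match: F0=3 F1=2; commitIndex=3
Op 7: append 1 -> log_len=8
Op 8: F1 acks idx 5 -> match: F0=3 F1=5; commitIndex=5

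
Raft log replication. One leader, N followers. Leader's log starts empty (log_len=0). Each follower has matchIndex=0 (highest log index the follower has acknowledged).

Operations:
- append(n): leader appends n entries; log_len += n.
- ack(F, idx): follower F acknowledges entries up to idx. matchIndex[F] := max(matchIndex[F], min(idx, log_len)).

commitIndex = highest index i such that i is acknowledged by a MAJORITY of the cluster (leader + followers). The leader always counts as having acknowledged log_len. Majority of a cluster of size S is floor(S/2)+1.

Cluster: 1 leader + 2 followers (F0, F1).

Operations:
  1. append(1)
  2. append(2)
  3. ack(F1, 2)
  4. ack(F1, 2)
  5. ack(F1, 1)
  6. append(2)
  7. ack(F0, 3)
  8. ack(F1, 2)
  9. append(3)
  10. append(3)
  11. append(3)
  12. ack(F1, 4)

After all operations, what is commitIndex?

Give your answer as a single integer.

Op 1: append 1 -> log_len=1
Op 2: append 2 -> log_len=3
Op 3: F1 acks idx 2 -> match: F0=0 F1=2; commitIndex=2
Op 4: F1 acks idx 2 -> match: F0=0 F1=2; commitIndex=2
Op 5: F1 acks idx 1 -> match: F0=0 F1=2; commitIndex=2
Op 6: append 2 -> log_len=5
Op 7: F0 acks idx 3 -> match: F0=3 F1=2; commitIndex=3
Op 8: F1 acks idx 2 -> match: F0=3 F1=2; commitIndex=3
Op 9: append 3 -> log_len=8
Op 10: append 3 -> log_len=11
Op 11: append 3 -> log_len=14
Op 12: F1 acks idx 4 -> match: F0=3 F1=4; commitIndex=4

Answer: 4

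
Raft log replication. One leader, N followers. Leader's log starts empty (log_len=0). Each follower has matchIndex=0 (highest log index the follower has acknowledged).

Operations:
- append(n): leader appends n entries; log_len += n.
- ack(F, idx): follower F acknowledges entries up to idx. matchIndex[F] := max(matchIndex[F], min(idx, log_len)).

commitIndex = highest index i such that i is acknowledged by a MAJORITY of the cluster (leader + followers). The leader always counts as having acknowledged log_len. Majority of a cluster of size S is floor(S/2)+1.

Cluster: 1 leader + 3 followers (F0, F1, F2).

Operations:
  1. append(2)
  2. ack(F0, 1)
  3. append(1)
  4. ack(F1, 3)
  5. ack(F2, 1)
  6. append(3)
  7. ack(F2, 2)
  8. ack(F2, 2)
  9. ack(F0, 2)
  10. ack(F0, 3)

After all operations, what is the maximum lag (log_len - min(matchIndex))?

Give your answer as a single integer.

Op 1: append 2 -> log_len=2
Op 2: F0 acks idx 1 -> match: F0=1 F1=0 F2=0; commitIndex=0
Op 3: append 1 -> log_len=3
Op 4: F1 acks idx 3 -> match: F0=1 F1=3 F2=0; commitIndex=1
Op 5: F2 acks idx 1 -> match: F0=1 F1=3 F2=1; commitIndex=1
Op 6: append 3 -> log_len=6
Op 7: F2 acks idx 2 -> match: F0=1 F1=3 F2=2; commitIndex=2
Op 8: F2 acks idx 2 -> match: F0=1 F1=3 F2=2; commitIndex=2
Op 9: F0 acks idx 2 -> match: F0=2 F1=3 F2=2; commitIndex=2
Op 10: F0 acks idx 3 -> match: F0=3 F1=3 F2=2; commitIndex=3

Answer: 4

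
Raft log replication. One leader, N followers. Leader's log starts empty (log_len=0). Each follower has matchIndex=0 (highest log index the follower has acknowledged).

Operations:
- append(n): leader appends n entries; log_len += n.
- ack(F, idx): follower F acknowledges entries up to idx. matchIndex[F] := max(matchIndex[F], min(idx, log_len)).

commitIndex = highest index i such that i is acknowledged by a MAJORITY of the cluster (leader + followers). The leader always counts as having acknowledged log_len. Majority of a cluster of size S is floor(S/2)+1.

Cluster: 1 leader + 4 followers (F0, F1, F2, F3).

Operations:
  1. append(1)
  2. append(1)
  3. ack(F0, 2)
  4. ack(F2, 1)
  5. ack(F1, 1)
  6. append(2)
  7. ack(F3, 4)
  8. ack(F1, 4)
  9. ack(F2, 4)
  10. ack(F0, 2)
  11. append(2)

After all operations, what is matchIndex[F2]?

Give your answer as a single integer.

Answer: 4

Derivation:
Op 1: append 1 -> log_len=1
Op 2: append 1 -> log_len=2
Op 3: F0 acks idx 2 -> match: F0=2 F1=0 F2=0 F3=0; commitIndex=0
Op 4: F2 acks idx 1 -> match: F0=2 F1=0 F2=1 F3=0; commitIndex=1
Op 5: F1 acks idx 1 -> match: F0=2 F1=1 F2=1 F3=0; commitIndex=1
Op 6: append 2 -> log_len=4
Op 7: F3 acks idx 4 -> match: F0=2 F1=1 F2=1 F3=4; commitIndex=2
Op 8: F1 acks idx 4 -> match: F0=2 F1=4 F2=1 F3=4; commitIndex=4
Op 9: F2 acks idx 4 -> match: F0=2 F1=4 F2=4 F3=4; commitIndex=4
Op 10: F0 acks idx 2 -> match: F0=2 F1=4 F2=4 F3=4; commitIndex=4
Op 11: append 2 -> log_len=6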